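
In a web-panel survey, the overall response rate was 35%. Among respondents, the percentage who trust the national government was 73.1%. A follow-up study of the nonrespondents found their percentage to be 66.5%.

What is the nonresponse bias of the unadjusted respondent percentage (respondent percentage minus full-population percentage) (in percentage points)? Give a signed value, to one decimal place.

Nonresponse fraction = 1 − 0.35 = 0.65.
Bias = (nonresponse fraction) × (respondent percentage − nonrespondent percentage)
     = 0.65 × (73.1 − 66.5) = 0.65 × 6.6 = 4.29.

+4.3 percentage points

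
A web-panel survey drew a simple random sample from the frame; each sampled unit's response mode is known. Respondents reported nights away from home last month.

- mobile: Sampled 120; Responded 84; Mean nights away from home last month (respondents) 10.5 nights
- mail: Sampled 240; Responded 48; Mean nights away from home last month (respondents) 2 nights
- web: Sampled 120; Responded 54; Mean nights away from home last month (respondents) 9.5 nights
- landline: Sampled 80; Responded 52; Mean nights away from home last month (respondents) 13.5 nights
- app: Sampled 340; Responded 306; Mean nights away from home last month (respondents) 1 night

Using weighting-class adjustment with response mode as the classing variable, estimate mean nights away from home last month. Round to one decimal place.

4.8

Response rates by class: mobile 84/120 = 70%, mail 48/240 = 20%, web 54/120 = 45%, landline 52/80 = 65%, app 306/340 = 90%.
Each respondent's weight = sampled/responded in their class; summing within a class gives n_sampled, so:
  mobile: 120 × 10.5 = 1260
  mail: 240 × 2 = 480
  web: 120 × 9.5 = 1140
  landline: 80 × 13.5 = 1080
  app: 340 × 1 = 340
Adjusted estimate = 4300 / 900 = 4.77778 → 4.8.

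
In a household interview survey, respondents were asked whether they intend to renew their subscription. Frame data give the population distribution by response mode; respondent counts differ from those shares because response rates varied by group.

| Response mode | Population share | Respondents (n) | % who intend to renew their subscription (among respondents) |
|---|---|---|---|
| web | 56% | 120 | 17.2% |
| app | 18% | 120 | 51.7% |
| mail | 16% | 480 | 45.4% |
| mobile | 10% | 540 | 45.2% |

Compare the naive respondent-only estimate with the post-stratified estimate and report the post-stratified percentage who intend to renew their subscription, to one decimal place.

Naive respondent-only estimate (weights = respondent counts):
  (120/1260)×17.2 + (120/1260)×51.7 + (480/1260)×45.4 + (540/1260)×45.2 = 43.2286%
Reweighting by population response mode shares:
  0.56×17.2 + 0.18×51.7 + 0.16×45.4 + 0.1×45.2 = 30.722%

30.7%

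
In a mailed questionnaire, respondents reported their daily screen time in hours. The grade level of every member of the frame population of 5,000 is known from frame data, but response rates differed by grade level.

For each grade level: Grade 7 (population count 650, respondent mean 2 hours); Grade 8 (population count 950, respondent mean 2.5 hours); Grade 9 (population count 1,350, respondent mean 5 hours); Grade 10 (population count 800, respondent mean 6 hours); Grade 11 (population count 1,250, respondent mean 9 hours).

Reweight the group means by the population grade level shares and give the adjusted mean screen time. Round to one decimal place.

Reweight to the known grade level distribution:
  Grade 7: (650/5,000) × 2 = 0.26
  Grade 8: (950/5,000) × 2.5 = 0.475
  Grade 9: (1,350/5,000) × 5 = 1.35
  Grade 10: (800/5,000) × 6 = 0.96
  Grade 11: (1,250/5,000) × 9 = 2.25
Post-stratified estimate = 5.295 → 5.3.

5.3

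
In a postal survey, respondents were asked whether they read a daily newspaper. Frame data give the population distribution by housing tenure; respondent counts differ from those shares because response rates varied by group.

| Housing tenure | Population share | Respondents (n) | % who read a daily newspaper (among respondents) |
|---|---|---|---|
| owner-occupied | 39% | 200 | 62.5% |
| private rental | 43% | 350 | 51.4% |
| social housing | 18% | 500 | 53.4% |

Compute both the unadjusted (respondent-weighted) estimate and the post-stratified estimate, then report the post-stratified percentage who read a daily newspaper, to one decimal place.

56.1%

Naive respondent-only estimate (weights = respondent counts):
  (200/1050)×62.5 + (350/1050)×51.4 + (500/1050)×53.4 = 54.4667%
Reweighting by population housing tenure shares:
  0.39×62.5 + 0.43×51.4 + 0.18×53.4 = 56.089%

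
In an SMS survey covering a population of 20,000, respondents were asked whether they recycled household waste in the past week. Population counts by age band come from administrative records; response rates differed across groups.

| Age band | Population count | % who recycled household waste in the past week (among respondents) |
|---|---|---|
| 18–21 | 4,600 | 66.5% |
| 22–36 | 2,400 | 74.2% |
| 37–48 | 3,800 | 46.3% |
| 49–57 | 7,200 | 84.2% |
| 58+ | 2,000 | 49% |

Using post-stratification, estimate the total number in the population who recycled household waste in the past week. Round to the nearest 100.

Estimated count per cell = population count × respondent percentage:
  18–21: 4,600 × 66.5% = 3059
  22–36: 2,400 × 74.2% = 1780.8
  37–48: 3,800 × 46.3% = 1759.4
  49–57: 7,200 × 84.2% = 6062.4
  58+: 2,000 × 49% = 980
Estimated total = 13641.6 → 13,600.

13,600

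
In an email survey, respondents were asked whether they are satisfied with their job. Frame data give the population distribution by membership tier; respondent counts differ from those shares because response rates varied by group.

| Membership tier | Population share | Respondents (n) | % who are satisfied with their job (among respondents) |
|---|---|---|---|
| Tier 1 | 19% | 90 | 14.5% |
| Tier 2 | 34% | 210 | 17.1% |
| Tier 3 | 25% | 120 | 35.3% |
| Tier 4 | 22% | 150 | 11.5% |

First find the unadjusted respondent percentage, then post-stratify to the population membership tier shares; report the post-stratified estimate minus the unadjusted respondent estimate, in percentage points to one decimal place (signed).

+0.9 percentage points

Without adjustment, the pooled respondent share is:
  (90/570)×14.5 + (210/570)×17.1 + (120/570)×35.3 + (150/570)×11.5 = 19.0474%
Reweighting by population membership tier shares:
  0.19×14.5 + 0.34×17.1 + 0.25×35.3 + 0.22×11.5 = 19.924%
Difference = 19.924 − 19.0474 = 0.8766 pp.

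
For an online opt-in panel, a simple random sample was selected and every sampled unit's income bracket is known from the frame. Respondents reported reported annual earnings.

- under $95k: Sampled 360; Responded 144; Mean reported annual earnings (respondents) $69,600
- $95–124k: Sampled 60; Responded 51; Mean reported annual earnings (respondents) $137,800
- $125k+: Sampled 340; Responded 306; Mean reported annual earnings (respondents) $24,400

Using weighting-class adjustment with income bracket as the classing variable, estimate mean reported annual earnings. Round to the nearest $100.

$54,800

Class response rates: under $95k 144/360 = 40%, $95–124k 51/60 = 85%, $125k+ 306/340 = 90%.
Inverse-response-rate weighting restores each class to its sampled count, so class totals weight by n_sampled:
  under $95k: 360 × 69,600 = 25,056,000
  $95–124k: 60 × 137,800 = 8,268,000
  $125k+: 340 × 24,400 = 8,296,000
Adjusted estimate = 41,620,000 / 760 = 54763.2 → $54,800.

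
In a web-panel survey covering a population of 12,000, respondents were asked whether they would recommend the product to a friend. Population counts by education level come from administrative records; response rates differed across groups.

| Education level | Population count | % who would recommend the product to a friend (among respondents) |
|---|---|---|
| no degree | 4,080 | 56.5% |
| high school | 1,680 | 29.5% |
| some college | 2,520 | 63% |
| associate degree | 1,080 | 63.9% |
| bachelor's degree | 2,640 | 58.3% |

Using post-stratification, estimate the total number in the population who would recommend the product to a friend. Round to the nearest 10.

6,620

Estimated count per cell = population count × respondent percentage:
  no degree: 4,080 × 56.5% = 2305.2
  high school: 1,680 × 29.5% = 495.6
  some college: 2,520 × 63% = 1587.6
  associate degree: 1,080 × 63.9% = 690.12
  bachelor's degree: 2,640 × 58.3% = 1539.12
Estimated total = 6617.64 → 6,620.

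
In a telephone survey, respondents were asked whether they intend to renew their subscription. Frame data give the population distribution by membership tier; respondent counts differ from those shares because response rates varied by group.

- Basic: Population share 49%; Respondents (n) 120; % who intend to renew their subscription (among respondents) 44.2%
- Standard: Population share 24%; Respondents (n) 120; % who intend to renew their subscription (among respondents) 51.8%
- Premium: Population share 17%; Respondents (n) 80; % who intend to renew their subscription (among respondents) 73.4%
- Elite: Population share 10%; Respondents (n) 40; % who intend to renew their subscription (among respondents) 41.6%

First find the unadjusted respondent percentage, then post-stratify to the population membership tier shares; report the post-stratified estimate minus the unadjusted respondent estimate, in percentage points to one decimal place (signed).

Unadjusted (pooled respondent) estimate weights by respondent counts:
  (120/360)×44.2 + (120/360)×51.8 + (80/360)×73.4 + (40/360)×41.6 = 52.9333%
Post-stratified estimate weights by population shares:
  0.49×44.2 + 0.24×51.8 + 0.17×73.4 + 0.1×41.6 = 50.728%
Difference = 50.728 − 52.9333 = -2.2053 pp.

-2.2 percentage points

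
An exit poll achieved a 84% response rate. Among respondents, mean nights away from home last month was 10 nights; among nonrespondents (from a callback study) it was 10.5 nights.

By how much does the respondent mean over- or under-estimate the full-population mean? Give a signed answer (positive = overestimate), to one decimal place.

-0.1

Nonresponse fraction = 1 − 0.84 = 0.16.
Bias = (nonresponse fraction) × (respondent mean − nonrespondent mean)
     = 0.16 × (10 − 10.5) = 0.16 × -0.5 = -0.08.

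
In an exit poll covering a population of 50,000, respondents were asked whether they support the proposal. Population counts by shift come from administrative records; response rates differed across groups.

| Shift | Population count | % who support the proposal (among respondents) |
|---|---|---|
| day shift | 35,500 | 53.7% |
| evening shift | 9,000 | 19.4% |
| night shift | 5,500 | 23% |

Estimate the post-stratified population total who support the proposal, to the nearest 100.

Apply each group's respondent rate to its population count:
  day shift: 35,500 × 53.7% = 19063.5
  evening shift: 9,000 × 19.4% = 1746
  night shift: 5,500 × 23% = 1265
Estimated total = 22074.5 → 22,100.

22,100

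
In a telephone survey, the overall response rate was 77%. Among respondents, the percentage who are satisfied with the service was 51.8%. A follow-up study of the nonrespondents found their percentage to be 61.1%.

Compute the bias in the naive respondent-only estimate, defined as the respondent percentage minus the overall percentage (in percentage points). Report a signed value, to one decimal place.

Nonresponse fraction = 1 − 0.77 = 0.23.
Bias = (nonresponse fraction) × (respondent percentage − nonrespondent percentage)
     = 0.23 × (51.8 − 61.1) = 0.23 × -9.3 = -2.139.

-2.1 percentage points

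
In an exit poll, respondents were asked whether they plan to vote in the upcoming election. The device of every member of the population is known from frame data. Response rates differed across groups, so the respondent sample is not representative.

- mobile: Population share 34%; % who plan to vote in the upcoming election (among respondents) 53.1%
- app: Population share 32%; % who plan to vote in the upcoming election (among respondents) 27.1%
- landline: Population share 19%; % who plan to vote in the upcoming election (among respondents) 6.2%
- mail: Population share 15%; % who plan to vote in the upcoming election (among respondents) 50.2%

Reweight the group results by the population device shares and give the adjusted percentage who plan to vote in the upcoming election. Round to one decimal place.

Each cell contributes population-share × respondent value:
  mobile: 0.34 × 53.1 = 18.054
  app: 0.32 × 27.1 = 8.672
  landline: 0.19 × 6.2 = 1.178
  mail: 0.15 × 50.2 = 7.53
Post-stratified estimate = 35.434 → 35.4%.

35.4%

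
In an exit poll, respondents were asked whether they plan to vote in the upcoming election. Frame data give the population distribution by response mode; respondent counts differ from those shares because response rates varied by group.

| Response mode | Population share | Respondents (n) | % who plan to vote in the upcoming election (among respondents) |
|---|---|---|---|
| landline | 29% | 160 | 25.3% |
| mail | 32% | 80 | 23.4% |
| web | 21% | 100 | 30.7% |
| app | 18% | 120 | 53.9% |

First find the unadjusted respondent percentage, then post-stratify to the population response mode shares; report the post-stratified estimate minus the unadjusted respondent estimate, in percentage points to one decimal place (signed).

Unadjusted (pooled respondent) estimate weights by respondent counts:
  (160/460)×25.3 + (80/460)×23.4 + (100/460)×30.7 + (120/460)×53.9 = 33.6043%
Post-stratifying to population shares instead:
  0.29×25.3 + 0.32×23.4 + 0.21×30.7 + 0.18×53.9 = 30.974%
Difference = 30.974 − 33.6043 = -2.6303 pp.

-2.6 percentage points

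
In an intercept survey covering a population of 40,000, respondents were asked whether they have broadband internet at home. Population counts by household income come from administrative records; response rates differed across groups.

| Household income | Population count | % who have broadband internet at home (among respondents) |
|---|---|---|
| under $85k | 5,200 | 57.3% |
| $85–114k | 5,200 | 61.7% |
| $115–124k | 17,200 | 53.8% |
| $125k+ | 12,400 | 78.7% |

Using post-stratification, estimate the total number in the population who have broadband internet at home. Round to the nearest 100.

Apply each group's respondent rate to its population count:
  under $85k: 5,200 × 57.3% = 2979.6
  $85–114k: 5,200 × 61.7% = 3208.4
  $115–124k: 17,200 × 53.8% = 9253.6
  $125k+: 12,400 × 78.7% = 9758.8
Estimated total = 25200.4 → 25,200.

25,200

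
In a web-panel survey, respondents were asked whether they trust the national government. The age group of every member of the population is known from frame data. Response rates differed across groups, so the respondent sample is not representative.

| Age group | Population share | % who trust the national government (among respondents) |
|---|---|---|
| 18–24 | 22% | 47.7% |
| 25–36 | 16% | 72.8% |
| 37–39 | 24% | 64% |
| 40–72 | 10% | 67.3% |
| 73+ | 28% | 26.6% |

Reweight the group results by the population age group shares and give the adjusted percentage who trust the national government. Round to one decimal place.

Each cell contributes population-share × respondent value:
  18–24: 0.22 × 47.7 = 10.494
  25–36: 0.16 × 72.8 = 11.648
  37–39: 0.24 × 64 = 15.36
  40–72: 0.1 × 67.3 = 6.73
  73+: 0.28 × 26.6 = 7.448
Post-stratified estimate = 51.68 → 51.7%.

51.7%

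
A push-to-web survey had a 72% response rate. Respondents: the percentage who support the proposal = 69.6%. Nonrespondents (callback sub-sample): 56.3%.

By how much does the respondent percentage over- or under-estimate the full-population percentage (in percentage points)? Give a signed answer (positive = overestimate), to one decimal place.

Nonresponse fraction = 1 − 0.72 = 0.28.
Bias = (nonresponse fraction) × (respondent percentage − nonrespondent percentage)
     = 0.28 × (69.6 − 56.3) = 0.28 × 13.3 = 3.724.

+3.7 percentage points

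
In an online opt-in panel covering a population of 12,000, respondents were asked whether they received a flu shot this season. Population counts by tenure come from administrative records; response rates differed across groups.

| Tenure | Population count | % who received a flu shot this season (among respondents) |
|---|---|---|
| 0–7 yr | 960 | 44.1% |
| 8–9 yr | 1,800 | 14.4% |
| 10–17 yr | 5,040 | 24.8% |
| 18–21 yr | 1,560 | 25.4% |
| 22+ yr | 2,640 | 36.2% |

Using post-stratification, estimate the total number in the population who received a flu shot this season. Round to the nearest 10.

3,280

Estimated count per cell = population count × respondent percentage:
  0–7 yr: 960 × 44.1% = 423.36
  8–9 yr: 1,800 × 14.4% = 259.2
  10–17 yr: 5,040 × 24.8% = 1249.92
  18–21 yr: 1,560 × 25.4% = 396.24
  22+ yr: 2,640 × 36.2% = 955.68
Estimated total = 3284.4 → 3,280.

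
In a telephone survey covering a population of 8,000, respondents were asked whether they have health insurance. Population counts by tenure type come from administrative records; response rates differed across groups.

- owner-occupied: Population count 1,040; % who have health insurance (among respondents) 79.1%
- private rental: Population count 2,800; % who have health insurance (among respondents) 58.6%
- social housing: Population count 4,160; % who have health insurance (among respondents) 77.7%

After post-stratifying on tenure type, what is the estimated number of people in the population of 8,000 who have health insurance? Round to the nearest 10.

Apply each group's respondent rate to its population count:
  owner-occupied: 1,040 × 79.1% = 822.64
  private rental: 2,800 × 58.6% = 1640.8
  social housing: 4,160 × 77.7% = 3232.32
Estimated total = 5695.76 → 5,700.

5,700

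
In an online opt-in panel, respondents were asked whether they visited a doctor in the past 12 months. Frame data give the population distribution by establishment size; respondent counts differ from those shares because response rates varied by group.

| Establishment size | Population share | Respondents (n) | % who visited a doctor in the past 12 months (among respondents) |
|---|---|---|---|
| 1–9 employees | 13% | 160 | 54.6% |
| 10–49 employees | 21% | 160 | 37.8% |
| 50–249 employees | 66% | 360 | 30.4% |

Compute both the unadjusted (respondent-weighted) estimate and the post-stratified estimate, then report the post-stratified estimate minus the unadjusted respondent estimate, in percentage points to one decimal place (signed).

Without adjustment, the pooled respondent share is:
  (160/680)×54.6 + (160/680)×37.8 + (360/680)×30.4 = 37.8353%
Post-stratifying to population shares instead:
  0.13×54.6 + 0.21×37.8 + 0.66×30.4 = 35.1%
Difference = 35.1 − 37.8353 = -2.7353 pp.

-2.7 percentage points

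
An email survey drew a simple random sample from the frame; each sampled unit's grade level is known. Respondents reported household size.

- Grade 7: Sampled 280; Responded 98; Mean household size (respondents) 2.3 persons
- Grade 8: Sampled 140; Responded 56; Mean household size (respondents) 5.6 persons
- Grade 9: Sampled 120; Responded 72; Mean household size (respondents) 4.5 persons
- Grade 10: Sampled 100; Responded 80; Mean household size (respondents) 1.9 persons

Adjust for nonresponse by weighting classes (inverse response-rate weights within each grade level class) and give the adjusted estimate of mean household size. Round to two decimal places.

Class response rates: Grade 7 98/280 = 35%, Grade 8 56/140 = 40%, Grade 9 72/120 = 60%, Grade 10 80/100 = 80%.
Inverse-response-rate weighting restores each class to its sampled count, so class totals weight by n_sampled:
  Grade 7: 280 × 2.3 = 644
  Grade 8: 140 × 5.6 = 784
  Grade 9: 120 × 4.5 = 540
  Grade 10: 100 × 1.9 = 190
Adjusted estimate = 2158 / 640 = 3.37188 → 3.37.

3.37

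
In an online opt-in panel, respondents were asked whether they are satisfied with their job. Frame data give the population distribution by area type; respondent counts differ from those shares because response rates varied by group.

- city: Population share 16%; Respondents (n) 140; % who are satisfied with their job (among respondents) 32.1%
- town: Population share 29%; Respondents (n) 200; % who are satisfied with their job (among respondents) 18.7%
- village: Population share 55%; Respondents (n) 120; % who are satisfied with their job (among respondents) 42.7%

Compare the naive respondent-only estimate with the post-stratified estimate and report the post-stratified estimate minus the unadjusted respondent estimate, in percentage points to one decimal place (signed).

+5.0 percentage points

Without adjustment, the pooled respondent share is:
  (140/460)×32.1 + (200/460)×18.7 + (120/460)×42.7 = 29.0391%
Post-stratified estimate weights by population shares:
  0.16×32.1 + 0.29×18.7 + 0.55×42.7 = 34.044%
Difference = 34.044 − 29.0391 = 5.0049 pp.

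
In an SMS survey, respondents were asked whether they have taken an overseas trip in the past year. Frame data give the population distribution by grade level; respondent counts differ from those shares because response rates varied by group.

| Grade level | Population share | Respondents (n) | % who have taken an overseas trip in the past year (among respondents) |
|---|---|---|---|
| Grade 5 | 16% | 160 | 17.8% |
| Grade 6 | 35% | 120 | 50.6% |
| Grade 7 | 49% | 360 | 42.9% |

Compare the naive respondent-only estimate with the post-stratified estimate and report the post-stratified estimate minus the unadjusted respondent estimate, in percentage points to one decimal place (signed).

Unadjusted (pooled respondent) estimate weights by respondent counts:
  (160/640)×17.8 + (120/640)×50.6 + (360/640)×42.9 = 38.0688%
Reweighting by population grade level shares:
  0.16×17.8 + 0.35×50.6 + 0.49×42.9 = 41.579%
Difference = 41.579 − 38.0688 = 3.5102 pp.

+3.5 percentage points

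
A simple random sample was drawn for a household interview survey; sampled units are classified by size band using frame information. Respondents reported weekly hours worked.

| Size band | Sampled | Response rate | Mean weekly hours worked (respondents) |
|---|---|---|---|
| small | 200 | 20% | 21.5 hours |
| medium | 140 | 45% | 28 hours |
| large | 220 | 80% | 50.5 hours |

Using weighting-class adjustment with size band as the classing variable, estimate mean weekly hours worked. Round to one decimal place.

34.5

Each respondent's weight = sampled/responded in their class; summing within a class gives n_sampled, so:
  small: 200 × 21.5 = 4300
  medium: 140 × 28 = 3920
  large: 220 × 50.5 = 11,110
Adjusted estimate = 19,330 / 560 = 34.5179 → 34.5.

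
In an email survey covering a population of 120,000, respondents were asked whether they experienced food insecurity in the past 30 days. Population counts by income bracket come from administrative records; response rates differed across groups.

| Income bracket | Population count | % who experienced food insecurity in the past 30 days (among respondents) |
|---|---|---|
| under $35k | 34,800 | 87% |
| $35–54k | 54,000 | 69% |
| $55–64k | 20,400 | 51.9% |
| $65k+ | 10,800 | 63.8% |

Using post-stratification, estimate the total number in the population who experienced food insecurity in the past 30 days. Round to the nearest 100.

Estimated count per cell = population count × respondent percentage:
  under $35k: 34,800 × 87% = 30,276
  $35–54k: 54,000 × 69% = 37,260
  $55–64k: 20,400 × 51.9% = 10587.6
  $65k+: 10,800 × 63.8% = 6890.4
Estimated total = 85,014 → 85,000.

85,000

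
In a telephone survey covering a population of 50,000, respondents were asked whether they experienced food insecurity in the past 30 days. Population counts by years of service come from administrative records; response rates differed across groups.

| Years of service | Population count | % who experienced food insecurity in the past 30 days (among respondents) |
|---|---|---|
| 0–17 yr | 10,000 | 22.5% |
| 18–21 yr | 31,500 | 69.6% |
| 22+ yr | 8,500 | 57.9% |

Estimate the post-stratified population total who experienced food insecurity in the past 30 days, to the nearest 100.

Each cell contributes its population count × the respondent rate:
  0–17 yr: 10,000 × 22.5% = 2250
  18–21 yr: 31,500 × 69.6% = 21,924
  22+ yr: 8,500 × 57.9% = 4921.5
Estimated total = 29095.5 → 29,100.

29,100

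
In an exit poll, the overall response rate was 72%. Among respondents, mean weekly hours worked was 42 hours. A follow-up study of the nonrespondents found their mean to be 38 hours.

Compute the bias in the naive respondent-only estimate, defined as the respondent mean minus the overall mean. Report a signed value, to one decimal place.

Nonresponse fraction = 1 − 0.72 = 0.28.
Bias = (nonresponse fraction) × (respondent mean − nonrespondent mean)
     = 0.28 × (42 − 38) = 0.28 × 4 = 1.12.

+1.1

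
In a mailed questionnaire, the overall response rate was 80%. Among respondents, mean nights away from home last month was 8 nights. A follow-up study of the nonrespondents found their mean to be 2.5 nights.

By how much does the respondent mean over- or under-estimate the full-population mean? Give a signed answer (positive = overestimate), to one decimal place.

Nonresponse fraction = 1 − 0.8 = 0.2.
Bias = (nonresponse fraction) × (respondent mean − nonrespondent mean)
     = 0.2 × (8 − 2.5) = 0.2 × 5.5 = 1.1.

+1.1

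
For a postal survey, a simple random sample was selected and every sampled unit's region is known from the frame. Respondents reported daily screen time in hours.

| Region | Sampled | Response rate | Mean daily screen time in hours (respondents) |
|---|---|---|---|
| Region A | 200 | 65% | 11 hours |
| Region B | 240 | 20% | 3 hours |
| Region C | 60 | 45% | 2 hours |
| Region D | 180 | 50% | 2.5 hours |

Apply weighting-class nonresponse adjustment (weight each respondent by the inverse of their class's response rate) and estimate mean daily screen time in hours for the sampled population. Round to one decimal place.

5.1

Each respondent's weight = sampled/responded in their class; summing within a class gives n_sampled, so:
  Region A: 200 × 11 = 2200
  Region B: 240 × 3 = 720
  Region C: 60 × 2 = 120
  Region D: 180 × 2.5 = 450
Adjusted estimate = 3490 / 680 = 5.13235 → 5.1.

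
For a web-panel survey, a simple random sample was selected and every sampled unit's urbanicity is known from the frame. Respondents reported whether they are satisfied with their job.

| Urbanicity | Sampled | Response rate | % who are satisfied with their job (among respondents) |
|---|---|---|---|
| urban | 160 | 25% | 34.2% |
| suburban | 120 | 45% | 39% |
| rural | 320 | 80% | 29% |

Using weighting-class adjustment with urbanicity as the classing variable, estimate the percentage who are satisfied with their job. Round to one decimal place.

Each respondent's weight = sampled/responded in their class; summing within a class gives n_sampled, so:
  urban: 160 × 34.2 = 5472
  suburban: 120 × 39 = 4680
  rural: 320 × 29 = 9280
Adjusted estimate = 19,432 / 600 = 32.3867 → 32.4%.

32.4%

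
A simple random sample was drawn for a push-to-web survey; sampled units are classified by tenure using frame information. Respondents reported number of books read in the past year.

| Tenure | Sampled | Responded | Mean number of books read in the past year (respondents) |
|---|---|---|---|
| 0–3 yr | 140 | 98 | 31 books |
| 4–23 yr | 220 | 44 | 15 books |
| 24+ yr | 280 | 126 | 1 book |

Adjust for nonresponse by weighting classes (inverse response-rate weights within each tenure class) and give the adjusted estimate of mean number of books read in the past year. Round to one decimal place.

12.4

Class response rates: 0–3 yr 98/140 = 70%, 4–23 yr 44/220 = 20%, 24+ yr 126/280 = 45%.
Weighting each respondent by the inverse class response rate inflates each class back to its sampled size, so the class weight is n_sampled:
  0–3 yr: 140 × 31 = 4340
  4–23 yr: 220 × 15 = 3300
  24+ yr: 280 × 1 = 280
Adjusted estimate = 7920 / 640 = 12.375 → 12.4.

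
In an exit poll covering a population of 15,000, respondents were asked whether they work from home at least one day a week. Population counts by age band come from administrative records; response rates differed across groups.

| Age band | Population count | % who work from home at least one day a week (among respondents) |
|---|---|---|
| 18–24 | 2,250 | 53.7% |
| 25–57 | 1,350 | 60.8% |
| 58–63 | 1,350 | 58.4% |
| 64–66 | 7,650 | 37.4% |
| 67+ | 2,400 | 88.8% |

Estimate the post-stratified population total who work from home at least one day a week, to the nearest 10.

7,810

Apply each group's respondent rate to its population count:
  18–24: 2,250 × 53.7% = 1208.25
  25–57: 1,350 × 60.8% = 820.8
  58–63: 1,350 × 58.4% = 788.4
  64–66: 7,650 × 37.4% = 2861.1
  67+: 2,400 × 88.8% = 2131.2
Estimated total = 7809.75 → 7,810.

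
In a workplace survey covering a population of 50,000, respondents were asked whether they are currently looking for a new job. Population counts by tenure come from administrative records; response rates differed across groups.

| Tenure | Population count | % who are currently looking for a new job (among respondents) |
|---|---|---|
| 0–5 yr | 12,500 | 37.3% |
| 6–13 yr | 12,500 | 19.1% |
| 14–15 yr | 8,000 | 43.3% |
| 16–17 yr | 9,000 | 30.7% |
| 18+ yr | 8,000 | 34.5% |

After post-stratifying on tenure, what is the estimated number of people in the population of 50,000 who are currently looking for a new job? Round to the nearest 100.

16,000

Apply each group's respondent rate to its population count:
  0–5 yr: 12,500 × 37.3% = 4662.5
  6–13 yr: 12,500 × 19.1% = 2387.5
  14–15 yr: 8,000 × 43.3% = 3464
  16–17 yr: 9,000 × 30.7% = 2763
  18+ yr: 8,000 × 34.5% = 2760
Estimated total = 16,037 → 16,000.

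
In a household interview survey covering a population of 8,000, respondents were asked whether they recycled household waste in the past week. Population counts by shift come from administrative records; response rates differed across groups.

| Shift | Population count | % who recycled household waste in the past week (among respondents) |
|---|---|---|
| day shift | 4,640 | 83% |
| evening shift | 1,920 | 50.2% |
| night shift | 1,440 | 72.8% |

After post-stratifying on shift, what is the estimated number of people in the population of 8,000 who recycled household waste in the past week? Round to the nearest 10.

5,860

Apply each group's respondent rate to its population count:
  day shift: 4,640 × 83% = 3851.2
  evening shift: 1,920 × 50.2% = 963.84
  night shift: 1,440 × 72.8% = 1048.32
Estimated total = 5863.36 → 5,860.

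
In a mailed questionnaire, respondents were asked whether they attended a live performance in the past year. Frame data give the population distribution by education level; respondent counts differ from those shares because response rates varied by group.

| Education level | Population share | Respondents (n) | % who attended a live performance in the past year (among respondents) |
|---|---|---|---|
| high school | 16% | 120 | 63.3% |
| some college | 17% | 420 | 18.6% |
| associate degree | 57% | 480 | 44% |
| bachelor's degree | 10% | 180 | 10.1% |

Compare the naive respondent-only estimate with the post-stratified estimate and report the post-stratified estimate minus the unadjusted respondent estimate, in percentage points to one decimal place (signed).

+7.4 percentage points

Without adjustment, the pooled respondent share is:
  (120/1200)×63.3 + (420/1200)×18.6 + (480/1200)×44 + (180/1200)×10.1 = 31.955%
Post-stratifying to population shares instead:
  0.16×63.3 + 0.17×18.6 + 0.57×44 + 0.1×10.1 = 39.38%
Difference = 39.38 − 31.955 = 7.425 pp.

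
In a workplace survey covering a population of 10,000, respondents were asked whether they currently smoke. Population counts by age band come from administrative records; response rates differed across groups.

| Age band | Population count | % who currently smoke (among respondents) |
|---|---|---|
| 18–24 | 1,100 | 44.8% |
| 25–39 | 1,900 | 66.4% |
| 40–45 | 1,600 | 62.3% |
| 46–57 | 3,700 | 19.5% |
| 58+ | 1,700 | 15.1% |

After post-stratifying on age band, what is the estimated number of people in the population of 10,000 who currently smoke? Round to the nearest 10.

3,730

Each cell contributes its population count × the respondent rate:
  18–24: 1,100 × 44.8% = 492.8
  25–39: 1,900 × 66.4% = 1261.6
  40–45: 1,600 × 62.3% = 996.8
  46–57: 3,700 × 19.5% = 721.5
  58+: 1,700 × 15.1% = 256.7
Estimated total = 3729.4 → 3,730.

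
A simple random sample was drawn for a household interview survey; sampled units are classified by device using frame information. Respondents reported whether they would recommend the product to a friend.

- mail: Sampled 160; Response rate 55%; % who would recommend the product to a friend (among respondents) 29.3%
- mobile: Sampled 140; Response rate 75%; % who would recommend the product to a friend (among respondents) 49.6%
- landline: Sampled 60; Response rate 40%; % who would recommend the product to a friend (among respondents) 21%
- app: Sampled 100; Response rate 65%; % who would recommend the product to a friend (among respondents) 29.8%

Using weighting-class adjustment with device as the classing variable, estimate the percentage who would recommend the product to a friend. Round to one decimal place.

Each respondent's weight = sampled/responded in their class; summing within a class gives n_sampled, so:
  mail: 160 × 29.3 = 4688
  mobile: 140 × 49.6 = 6944
  landline: 60 × 21 = 1260
  app: 100 × 29.8 = 2980
Adjusted estimate = 15,872 / 460 = 34.5043 → 34.5%.

34.5%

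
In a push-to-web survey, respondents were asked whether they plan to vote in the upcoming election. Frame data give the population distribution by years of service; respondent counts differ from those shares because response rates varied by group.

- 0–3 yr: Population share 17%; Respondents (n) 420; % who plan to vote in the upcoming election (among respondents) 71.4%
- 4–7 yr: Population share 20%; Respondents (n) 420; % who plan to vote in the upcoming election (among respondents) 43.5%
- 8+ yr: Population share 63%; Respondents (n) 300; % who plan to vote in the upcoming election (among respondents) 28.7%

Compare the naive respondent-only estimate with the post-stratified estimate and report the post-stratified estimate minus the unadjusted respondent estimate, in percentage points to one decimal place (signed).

-11.0 percentage points

Without adjustment, the pooled respondent share is:
  (420/1140)×71.4 + (420/1140)×43.5 + (300/1140)×28.7 = 49.8842%
Post-stratifying to population shares instead:
  0.17×71.4 + 0.2×43.5 + 0.63×28.7 = 38.919%
Difference = 38.919 − 49.8842 = -10.9652 pp.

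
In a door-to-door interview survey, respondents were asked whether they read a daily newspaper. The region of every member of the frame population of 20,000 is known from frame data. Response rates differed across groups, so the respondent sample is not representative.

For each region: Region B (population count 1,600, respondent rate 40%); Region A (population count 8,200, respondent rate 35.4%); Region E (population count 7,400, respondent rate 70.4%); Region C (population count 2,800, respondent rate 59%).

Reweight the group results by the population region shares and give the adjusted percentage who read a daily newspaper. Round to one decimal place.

52.0%

Post-stratification weights by population share, not respondent share:
  Region B: (1,600/20,000) × 40 = 3.2
  Region A: (8,200/20,000) × 35.4 = 14.514
  Region E: (7,400/20,000) × 70.4 = 26.048
  Region C: (2,800/20,000) × 59 = 8.26
Post-stratified estimate = 52.022 → 52.0%.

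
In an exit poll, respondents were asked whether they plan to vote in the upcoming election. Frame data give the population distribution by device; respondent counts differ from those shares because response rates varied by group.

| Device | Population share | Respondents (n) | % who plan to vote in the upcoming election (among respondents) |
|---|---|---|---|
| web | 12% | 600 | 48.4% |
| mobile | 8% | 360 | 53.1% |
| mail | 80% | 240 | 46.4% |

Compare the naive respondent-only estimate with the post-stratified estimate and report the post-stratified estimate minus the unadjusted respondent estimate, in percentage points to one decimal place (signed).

Unadjusted (pooled respondent) estimate weights by respondent counts:
  (600/1200)×48.4 + (360/1200)×53.1 + (240/1200)×46.4 = 49.41%
Reweighting by population device shares:
  0.12×48.4 + 0.08×53.1 + 0.8×46.4 = 47.176%
Difference = 47.176 − 49.41 = -2.234 pp.

-2.2 percentage points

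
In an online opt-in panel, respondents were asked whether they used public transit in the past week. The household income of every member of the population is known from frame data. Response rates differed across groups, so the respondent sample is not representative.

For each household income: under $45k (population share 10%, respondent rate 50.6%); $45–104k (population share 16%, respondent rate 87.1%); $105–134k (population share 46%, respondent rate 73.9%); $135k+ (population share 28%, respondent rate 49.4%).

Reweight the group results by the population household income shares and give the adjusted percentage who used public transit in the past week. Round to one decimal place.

Reweight to the known household income distribution:
  under $45k: 0.1 × 50.6 = 5.06
  $45–104k: 0.16 × 87.1 = 13.936
  $105–134k: 0.46 × 73.9 = 33.994
  $135k+: 0.28 × 49.4 = 13.832
Post-stratified estimate = 66.822 → 66.8%.

66.8%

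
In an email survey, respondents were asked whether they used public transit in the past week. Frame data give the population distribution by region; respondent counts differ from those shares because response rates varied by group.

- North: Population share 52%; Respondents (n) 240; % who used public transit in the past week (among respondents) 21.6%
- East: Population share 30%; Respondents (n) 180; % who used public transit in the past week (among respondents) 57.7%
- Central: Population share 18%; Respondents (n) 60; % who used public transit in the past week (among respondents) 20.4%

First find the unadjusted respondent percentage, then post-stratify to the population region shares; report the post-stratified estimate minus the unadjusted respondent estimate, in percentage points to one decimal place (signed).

-2.8 percentage points

Unadjusted (pooled respondent) estimate weights by respondent counts:
  (240/480)×21.6 + (180/480)×57.7 + (60/480)×20.4 = 34.9875%
Post-stratifying to population shares instead:
  0.52×21.6 + 0.3×57.7 + 0.18×20.4 = 32.214%
Difference = 32.214 − 34.9875 = -2.7735 pp.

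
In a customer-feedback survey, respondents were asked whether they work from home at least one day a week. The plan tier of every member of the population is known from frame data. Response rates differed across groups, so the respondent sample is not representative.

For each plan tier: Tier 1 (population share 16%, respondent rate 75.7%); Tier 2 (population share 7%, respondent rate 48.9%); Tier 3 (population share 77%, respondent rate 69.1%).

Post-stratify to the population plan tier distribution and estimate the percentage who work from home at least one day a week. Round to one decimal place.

Reweight to the known plan tier distribution:
  Tier 1: 0.16 × 75.7 = 12.112
  Tier 2: 0.07 × 48.9 = 3.423
  Tier 3: 0.77 × 69.1 = 53.207
Post-stratified estimate = 68.742 → 68.7%.

68.7%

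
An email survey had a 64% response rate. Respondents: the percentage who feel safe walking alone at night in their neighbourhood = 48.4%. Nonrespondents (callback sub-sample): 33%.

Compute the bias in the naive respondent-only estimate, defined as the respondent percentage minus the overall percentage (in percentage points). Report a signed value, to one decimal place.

Nonresponse fraction = 1 − 0.64 = 0.36.
Bias = (nonresponse fraction) × (respondent percentage − nonrespondent percentage)
     = 0.36 × (48.4 − 33) = 0.36 × 15.4 = 5.544.

+5.5 percentage points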